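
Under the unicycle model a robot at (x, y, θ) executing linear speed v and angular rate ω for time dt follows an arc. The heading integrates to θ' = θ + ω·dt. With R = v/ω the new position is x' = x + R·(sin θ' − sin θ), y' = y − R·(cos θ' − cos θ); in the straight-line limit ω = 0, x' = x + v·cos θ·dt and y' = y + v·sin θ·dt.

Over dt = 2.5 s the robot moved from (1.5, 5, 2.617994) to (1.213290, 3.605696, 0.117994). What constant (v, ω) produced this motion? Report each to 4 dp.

v = -0.7500, ω = -1.0000

Δθ = 0.117994 − 2.617994 = -2.500000
ω = Δθ/dt = -2.500000/2.5 = -1.0000
R = −Δy/(cos θ' − cos θ) = 0.7500
v = R·ω = 0.7500·-1.0000 = -0.7500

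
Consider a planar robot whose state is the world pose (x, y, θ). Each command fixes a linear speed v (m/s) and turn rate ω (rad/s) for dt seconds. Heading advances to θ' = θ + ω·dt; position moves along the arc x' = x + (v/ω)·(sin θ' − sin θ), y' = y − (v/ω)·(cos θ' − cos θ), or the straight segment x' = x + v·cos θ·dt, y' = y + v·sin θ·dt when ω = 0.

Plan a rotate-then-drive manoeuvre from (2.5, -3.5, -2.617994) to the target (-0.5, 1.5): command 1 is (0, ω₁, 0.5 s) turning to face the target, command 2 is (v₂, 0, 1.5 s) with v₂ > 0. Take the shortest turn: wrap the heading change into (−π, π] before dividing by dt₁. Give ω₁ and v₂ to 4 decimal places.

ω₁ = -3.1080, v₂ = 3.8873

heading to target = atan2(1.5−-3.5, -0.5−2.5) = 2.1112
Δθ = wrap(2.1112 − -2.6180) = -1.5540; ω₁ = Δθ/dt₁ = -3.1080
distance = √((-0.5−2.5)² + (1.5−-3.5)²) = 5.8310; v₂ = distance/dt₂ = 3.8873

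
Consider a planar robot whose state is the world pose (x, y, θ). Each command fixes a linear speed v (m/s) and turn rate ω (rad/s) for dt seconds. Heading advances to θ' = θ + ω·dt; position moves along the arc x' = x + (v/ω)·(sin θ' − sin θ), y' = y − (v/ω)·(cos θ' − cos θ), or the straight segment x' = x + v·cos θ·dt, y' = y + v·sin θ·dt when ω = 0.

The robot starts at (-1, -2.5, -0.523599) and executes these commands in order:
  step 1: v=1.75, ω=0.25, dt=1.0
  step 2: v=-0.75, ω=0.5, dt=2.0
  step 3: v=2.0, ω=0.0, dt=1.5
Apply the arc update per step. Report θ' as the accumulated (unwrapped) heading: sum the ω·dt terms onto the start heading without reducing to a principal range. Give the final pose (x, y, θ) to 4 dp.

step 1: θ'=-0.2736 (R=7.0000) → pose (0.6086, -3.1775, -0.2736)
step 2: θ'=0.7264 (R=-1.5000) → pose (-0.7930, -3.5003, 0.7264)
step 3: θ'=0.7264 (straight) → pose (1.4497, -1.5078, 0.7264)

(1.4497, -1.5078, 0.7264)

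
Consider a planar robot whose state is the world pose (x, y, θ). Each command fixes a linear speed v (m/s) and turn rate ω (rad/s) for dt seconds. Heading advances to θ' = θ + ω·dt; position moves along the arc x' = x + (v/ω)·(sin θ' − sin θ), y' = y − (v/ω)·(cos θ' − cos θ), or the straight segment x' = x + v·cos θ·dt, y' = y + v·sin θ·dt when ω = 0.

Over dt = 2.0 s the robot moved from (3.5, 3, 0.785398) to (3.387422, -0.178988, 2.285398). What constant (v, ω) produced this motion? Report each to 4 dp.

Δθ = 2.285398 − 0.785398 = 1.500000
ω = Δθ/dt = 1.500000/2.0 = 0.7500
R = −Δy/(cos θ' − cos θ) = -2.3333
v = R·ω = -2.3333·0.7500 = -1.7500

v = -1.7500, ω = 0.7500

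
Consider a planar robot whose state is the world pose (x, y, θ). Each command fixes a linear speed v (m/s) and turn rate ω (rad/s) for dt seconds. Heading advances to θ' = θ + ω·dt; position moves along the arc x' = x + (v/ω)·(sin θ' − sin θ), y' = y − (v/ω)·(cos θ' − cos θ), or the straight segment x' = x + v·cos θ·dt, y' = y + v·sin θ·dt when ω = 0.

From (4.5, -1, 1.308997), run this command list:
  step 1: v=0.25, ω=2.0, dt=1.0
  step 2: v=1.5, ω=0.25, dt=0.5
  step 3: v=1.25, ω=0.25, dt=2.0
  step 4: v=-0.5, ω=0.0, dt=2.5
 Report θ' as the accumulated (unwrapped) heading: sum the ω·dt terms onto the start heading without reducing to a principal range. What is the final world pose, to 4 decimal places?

step 1: θ'=3.3090 (R=0.1250) → pose (4.3584, -0.8444, 3.3090)
step 2: θ'=3.4340 (R=6.0000) → pose (3.6286, -1.0152, 3.4340)
step 3: θ'=3.9340 (R=5.0000) → pose (1.5097, -2.2923, 3.9340)
step 4: θ'=3.9340 (straight) → pose (2.3874, -1.4022, 3.9340)

(2.3874, -1.4022, 3.9340)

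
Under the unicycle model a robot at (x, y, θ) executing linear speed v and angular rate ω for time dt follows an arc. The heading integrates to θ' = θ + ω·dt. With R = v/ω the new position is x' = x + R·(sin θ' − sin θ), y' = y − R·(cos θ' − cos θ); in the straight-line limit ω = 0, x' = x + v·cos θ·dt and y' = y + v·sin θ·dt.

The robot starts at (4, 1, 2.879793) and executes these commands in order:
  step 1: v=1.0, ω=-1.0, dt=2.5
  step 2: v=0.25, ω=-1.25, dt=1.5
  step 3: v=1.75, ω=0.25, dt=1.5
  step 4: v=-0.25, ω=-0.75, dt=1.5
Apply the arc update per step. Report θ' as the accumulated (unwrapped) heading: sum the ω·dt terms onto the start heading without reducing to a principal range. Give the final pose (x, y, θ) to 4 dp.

step 1: θ'=0.3798 (R=-1.0000) → pose (3.8881, 2.8947, 0.3798)
step 2: θ'=-1.4952 (R=-0.2000) → pose (4.1617, 2.7240, -1.4952)
step 3: θ'=-1.1202 (R=7.0000) → pose (4.8403, 0.2042, -1.1202)
step 4: θ'=-2.2452 (R=0.3333) → pose (4.8800, 0.5575, -2.2452)

(4.8800, 0.5575, -2.2452)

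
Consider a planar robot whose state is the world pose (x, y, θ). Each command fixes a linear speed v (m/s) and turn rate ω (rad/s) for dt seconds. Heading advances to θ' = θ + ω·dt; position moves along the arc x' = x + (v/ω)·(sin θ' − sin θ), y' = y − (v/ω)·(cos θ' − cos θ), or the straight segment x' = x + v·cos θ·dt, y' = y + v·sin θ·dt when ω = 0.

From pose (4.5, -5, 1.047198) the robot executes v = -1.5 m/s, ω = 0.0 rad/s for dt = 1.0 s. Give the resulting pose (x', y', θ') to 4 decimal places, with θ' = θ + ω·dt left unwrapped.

(3.7500, -6.2990, 1.0472)

θ' = 1.0472 + 0.0·1.0 = 1.0472
ω = 0 → straight: x' = 4.5 + -1.5·cos(1.0472)·1.0 = 3.7500
y' = -5 + -1.5·sin(1.0472)·1.0 = -6.2990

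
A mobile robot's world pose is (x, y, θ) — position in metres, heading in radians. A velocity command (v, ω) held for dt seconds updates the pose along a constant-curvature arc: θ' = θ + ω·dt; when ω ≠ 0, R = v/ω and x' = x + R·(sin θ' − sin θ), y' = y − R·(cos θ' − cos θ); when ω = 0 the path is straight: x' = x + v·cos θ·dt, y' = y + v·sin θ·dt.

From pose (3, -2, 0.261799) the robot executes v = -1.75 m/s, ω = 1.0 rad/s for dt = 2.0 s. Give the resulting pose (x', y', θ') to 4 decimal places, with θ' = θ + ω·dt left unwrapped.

(2.1044, -4.8057, 2.2618)

θ' = 0.2618 + 1.0·2.0 = 2.2618
R = v/ω = -1.75/1.0 = -1.7500
x' = 3 + -1.7500·(sin 2.2618 − sin 0.2618) = 2.1044
y' = -2 − -1.7500·(cos 2.2618 − cos 0.2618) = -4.8057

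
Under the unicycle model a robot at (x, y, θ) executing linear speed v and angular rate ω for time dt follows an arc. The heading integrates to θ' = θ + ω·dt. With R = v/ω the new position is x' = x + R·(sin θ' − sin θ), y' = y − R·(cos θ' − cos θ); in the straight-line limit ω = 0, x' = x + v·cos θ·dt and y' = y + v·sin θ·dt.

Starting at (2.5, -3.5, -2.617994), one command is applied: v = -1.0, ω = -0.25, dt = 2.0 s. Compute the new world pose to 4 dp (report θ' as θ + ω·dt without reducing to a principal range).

θ' = -2.6180 + -0.25·2.0 = -3.1180
R = v/ω = -1.0/-0.25 = 4.0000
x' = 2.5 + 4.0000·(sin -3.1180 − sin -2.6180) = 4.4056
y' = -3.5 − 4.0000·(cos -3.1180 − cos -2.6180) = -2.9652

(4.4056, -2.9652, -3.1180)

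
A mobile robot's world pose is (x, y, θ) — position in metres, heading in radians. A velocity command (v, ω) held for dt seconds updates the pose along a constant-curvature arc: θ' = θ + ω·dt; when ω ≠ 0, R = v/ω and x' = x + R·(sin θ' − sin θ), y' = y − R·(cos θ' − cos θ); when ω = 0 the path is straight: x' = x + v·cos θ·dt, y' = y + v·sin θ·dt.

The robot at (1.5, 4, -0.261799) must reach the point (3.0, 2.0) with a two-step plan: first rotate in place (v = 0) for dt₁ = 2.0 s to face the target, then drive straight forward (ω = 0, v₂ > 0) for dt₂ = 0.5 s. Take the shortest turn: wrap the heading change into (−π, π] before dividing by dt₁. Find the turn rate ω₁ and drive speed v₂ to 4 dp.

ω₁ = -0.3327, v₂ = 5.0000

heading to target = atan2(2−4, 3−1.5) = -0.9273
Δθ = wrap(-0.9273 − -0.2618) = -0.6655; ω₁ = Δθ/dt₁ = -0.3327
distance = √((3−1.5)² + (2−4)²) = 2.5000; v₂ = distance/dt₂ = 5.0000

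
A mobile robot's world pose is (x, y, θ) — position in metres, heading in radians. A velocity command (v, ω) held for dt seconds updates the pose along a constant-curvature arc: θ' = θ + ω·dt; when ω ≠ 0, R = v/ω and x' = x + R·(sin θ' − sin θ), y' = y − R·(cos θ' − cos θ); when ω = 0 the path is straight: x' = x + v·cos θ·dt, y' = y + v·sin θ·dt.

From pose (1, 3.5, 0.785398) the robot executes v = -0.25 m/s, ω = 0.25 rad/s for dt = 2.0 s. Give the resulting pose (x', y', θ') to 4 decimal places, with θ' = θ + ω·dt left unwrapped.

(0.7476, 3.0744, 1.2854)

θ' = 0.7854 + 0.25·2.0 = 1.2854
R = v/ω = -0.25/0.25 = -1.0000
x' = 1 + -1.0000·(sin 1.2854 − sin 0.7854) = 0.7476
y' = 3.5 − -1.0000·(cos 1.2854 − cos 0.7854) = 3.0744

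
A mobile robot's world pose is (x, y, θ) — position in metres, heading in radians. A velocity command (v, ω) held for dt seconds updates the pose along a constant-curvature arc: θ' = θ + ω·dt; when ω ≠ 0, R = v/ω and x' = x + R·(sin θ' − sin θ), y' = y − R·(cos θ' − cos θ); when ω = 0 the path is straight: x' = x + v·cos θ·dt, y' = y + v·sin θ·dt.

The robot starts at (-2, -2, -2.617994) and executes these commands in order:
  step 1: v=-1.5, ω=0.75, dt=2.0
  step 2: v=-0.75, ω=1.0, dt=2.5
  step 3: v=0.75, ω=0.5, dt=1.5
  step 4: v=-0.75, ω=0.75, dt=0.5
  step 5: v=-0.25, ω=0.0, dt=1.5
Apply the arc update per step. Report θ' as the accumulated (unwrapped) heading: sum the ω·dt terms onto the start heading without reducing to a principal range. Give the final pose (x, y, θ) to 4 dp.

step 1: θ'=-1.1180 (R=-2.0000) → pose (-1.2016, 0.6070, -1.1180)
step 2: θ'=1.3820 (R=-0.7500) → pose (-2.6126, 0.4197, 1.3820)
step 3: θ'=2.1320 (R=1.5000) → pose (-2.8161, 1.4995, 2.1320)
step 4: θ'=2.5070 (R=-1.0000) → pose (-2.5623, 1.2264, 2.5070)
step 5: θ'=2.5070 (straight) → pose (-2.2603, 1.0041, 2.5070)

(-2.2603, 1.0041, 2.5070)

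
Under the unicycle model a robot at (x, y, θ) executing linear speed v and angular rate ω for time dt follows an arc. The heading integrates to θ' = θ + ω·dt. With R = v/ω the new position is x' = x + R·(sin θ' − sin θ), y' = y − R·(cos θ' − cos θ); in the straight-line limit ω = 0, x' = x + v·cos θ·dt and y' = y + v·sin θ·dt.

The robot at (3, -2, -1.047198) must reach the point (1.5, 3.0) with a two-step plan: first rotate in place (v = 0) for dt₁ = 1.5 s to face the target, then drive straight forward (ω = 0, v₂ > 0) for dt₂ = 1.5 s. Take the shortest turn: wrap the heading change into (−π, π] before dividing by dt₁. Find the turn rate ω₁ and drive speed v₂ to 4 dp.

ω₁ = 1.9396, v₂ = 3.4801

heading to target = atan2(3−-2, 1.5−3) = 1.8623
Δθ = wrap(1.8623 − -1.0472) = 2.9095; ω₁ = Δθ/dt₁ = 1.9396
distance = √((1.5−3)² + (3−-2)²) = 5.2202; v₂ = distance/dt₂ = 3.4801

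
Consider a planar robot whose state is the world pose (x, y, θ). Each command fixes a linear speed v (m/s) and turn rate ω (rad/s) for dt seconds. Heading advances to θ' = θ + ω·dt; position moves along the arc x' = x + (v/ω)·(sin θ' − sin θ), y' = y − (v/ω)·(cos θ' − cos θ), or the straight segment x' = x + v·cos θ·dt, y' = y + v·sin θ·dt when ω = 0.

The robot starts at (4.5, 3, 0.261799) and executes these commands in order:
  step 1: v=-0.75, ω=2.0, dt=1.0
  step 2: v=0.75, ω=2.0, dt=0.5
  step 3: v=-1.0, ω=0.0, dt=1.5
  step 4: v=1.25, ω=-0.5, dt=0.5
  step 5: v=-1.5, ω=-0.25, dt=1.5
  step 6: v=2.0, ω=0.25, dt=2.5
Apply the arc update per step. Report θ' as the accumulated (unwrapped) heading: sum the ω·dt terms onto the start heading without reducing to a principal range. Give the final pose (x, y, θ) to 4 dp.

(2.1368, 2.9571, 3.2618)

step 1: θ'=2.2618 (R=-0.3750) → pose (4.3081, 2.3988, 2.2618)
step 2: θ'=3.2618 (R=0.3750) → pose (3.9741, 2.5321, 3.2618)
step 3: θ'=3.2618 (straight) → pose (5.4633, 2.7120, 3.2618)
step 4: θ'=3.0118 (R=-2.5000) → pose (4.8399, 2.7150, 3.0118)
step 5: θ'=2.6368 (R=6.0000) → pose (6.9651, 2.0171, 2.6368)
step 6: θ'=3.2618 (R=8.0000) → pose (2.1368, 2.9571, 3.2618)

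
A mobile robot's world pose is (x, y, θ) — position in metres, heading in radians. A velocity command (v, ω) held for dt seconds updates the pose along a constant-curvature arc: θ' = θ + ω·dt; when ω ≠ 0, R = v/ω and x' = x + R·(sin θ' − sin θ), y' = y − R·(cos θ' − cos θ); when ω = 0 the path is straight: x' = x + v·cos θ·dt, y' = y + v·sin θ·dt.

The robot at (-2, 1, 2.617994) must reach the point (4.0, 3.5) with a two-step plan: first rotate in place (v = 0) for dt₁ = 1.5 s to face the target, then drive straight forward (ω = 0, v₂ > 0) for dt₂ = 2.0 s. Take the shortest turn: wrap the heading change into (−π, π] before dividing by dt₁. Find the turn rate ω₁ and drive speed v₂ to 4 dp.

ω₁ = -1.4821, v₂ = 3.2500

heading to target = atan2(3.5−1, 4−-2) = 0.3948
Δθ = wrap(0.3948 − 2.6180) = -2.2232; ω₁ = Δθ/dt₁ = -1.4821
distance = √((4−-2)² + (3.5−1)²) = 6.5000; v₂ = distance/dt₂ = 3.2500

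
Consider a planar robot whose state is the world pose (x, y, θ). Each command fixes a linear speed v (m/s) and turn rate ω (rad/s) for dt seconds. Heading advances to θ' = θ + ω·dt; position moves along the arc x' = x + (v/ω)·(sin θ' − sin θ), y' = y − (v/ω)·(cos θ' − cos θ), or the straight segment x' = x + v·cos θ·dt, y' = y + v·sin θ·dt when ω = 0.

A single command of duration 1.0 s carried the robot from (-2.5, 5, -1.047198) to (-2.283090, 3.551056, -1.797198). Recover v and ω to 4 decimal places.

v = 1.5000, ω = -0.7500

Δθ = -1.797198 − -1.047198 = -0.750000
ω = Δθ/dt = -0.750000/1.0 = -0.7500
R = −Δy/(cos θ' − cos θ) = -2.0000
v = R·ω = -2.0000·-0.7500 = 1.5000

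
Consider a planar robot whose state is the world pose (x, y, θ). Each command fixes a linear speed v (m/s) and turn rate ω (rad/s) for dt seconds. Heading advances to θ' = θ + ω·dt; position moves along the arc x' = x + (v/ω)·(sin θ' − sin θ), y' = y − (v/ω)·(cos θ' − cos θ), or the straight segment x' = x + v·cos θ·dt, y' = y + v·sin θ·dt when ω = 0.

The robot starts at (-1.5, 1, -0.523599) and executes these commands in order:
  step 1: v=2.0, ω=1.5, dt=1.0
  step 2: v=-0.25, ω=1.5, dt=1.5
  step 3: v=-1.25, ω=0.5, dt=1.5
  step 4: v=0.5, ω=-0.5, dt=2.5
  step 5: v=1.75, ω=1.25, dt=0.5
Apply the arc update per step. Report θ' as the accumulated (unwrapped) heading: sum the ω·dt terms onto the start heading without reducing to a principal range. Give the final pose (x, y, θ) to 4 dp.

step 1: θ'=0.9764 (R=1.3333) → pose (0.2713, 1.4080, 0.9764)
step 2: θ'=3.2264 (R=-0.1667) → pose (0.4235, 1.1486, 3.2264)
step 3: θ'=3.9764 (R=-2.5000) → pose (2.0647, 1.9613, 3.9764)
step 4: θ'=2.7264 (R=-1.0000) → pose (0.9201, 1.7176, 2.7264)
step 5: θ'=3.3514 (R=1.4000) → pose (0.0638, 1.8059, 3.3514)

(0.0638, 1.8059, 3.3514)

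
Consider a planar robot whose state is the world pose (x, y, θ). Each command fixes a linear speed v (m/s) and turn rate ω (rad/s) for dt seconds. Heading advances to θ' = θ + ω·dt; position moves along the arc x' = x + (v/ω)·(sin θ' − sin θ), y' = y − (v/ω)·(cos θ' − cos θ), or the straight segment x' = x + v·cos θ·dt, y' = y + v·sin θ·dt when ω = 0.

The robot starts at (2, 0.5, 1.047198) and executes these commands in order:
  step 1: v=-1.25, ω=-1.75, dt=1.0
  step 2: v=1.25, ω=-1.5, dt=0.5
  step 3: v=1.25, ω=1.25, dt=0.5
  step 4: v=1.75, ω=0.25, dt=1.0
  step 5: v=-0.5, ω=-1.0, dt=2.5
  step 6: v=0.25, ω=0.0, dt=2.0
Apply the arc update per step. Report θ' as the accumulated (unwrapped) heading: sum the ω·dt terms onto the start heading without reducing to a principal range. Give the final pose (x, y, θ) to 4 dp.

step 1: θ'=-0.7028 (R=0.7143) → pose (0.9197, 0.3121, -0.7028)
step 2: θ'=-1.4528 (R=-0.8333) → pose (1.2086, -0.2256, -1.4528)
step 3: θ'=-0.8278 (R=1.0000) → pose (1.4652, -0.7844, -0.8278)
step 4: θ'=-0.5778 (R=7.0000) → pose (2.7971, -1.9126, -0.5778)
step 5: θ'=-3.0778 (R=0.5000) → pose (3.0383, -0.9948, -3.0778)
step 6: θ'=-3.0778 (straight) → pose (2.5393, -1.0267, -3.0778)

(2.5393, -1.0267, -3.0778)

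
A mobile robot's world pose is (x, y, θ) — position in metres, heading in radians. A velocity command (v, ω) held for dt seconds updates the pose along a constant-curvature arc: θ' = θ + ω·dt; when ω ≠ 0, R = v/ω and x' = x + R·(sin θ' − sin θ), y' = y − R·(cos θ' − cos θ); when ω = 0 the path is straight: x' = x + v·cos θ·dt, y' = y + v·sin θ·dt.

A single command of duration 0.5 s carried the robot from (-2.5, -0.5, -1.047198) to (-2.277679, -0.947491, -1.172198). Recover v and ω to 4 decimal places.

v = 1.0000, ω = -0.2500

Δθ = -1.172198 − -1.047198 = -0.125000
ω = Δθ/dt = -0.125000/0.5 = -0.2500
R = −Δy/(cos θ' − cos θ) = -4.0000
v = R·ω = -4.0000·-0.2500 = 1.0000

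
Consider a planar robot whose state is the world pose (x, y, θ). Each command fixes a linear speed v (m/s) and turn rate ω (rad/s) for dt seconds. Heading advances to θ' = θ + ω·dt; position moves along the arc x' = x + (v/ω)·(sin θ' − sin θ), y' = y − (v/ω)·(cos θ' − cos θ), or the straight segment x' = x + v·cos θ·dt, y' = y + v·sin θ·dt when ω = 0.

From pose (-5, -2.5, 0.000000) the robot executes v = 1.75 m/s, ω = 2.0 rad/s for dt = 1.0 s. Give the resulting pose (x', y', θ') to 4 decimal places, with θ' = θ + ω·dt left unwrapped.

(-4.2044, -1.2609, 2.0000)

θ' = 0.0000 + 2.0·1.0 = 2.0000
R = v/ω = 1.75/2.0 = 0.8750
x' = -5 + 0.8750·(sin 2.0000 − sin 0.0000) = -4.2044
y' = -2.5 − 0.8750·(cos 2.0000 − cos 0.0000) = -1.2609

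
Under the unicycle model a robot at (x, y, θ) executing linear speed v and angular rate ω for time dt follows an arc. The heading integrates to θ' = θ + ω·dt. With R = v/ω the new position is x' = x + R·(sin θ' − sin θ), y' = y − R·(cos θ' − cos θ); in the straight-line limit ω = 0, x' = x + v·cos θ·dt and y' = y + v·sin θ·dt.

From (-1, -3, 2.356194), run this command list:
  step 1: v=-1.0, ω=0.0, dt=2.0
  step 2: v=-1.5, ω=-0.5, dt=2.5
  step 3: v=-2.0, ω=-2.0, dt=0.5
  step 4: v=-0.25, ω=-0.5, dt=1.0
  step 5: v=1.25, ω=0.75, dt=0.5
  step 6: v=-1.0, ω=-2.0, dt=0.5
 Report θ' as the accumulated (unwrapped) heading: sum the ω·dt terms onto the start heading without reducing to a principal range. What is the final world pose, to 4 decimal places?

(0.1339, -8.2801, -1.0188)

step 1: θ'=2.3562 (straight) → pose (0.4142, -4.4142, 2.3562)
step 2: θ'=1.1062 (R=3.0000) → pose (0.9749, -7.8797, 1.1062)
step 3: θ'=0.1062 (R=1.0000) → pose (0.1869, -8.4260, 0.1062)
step 4: θ'=-0.3938 (R=0.5000) → pose (-0.0580, -8.3906, -0.3938)
step 5: θ'=-0.0188 (R=1.6667) → pose (0.5502, -8.5179, -0.0188)
step 6: θ'=-1.0188 (R=0.5000) → pose (0.1339, -8.2801, -1.0188)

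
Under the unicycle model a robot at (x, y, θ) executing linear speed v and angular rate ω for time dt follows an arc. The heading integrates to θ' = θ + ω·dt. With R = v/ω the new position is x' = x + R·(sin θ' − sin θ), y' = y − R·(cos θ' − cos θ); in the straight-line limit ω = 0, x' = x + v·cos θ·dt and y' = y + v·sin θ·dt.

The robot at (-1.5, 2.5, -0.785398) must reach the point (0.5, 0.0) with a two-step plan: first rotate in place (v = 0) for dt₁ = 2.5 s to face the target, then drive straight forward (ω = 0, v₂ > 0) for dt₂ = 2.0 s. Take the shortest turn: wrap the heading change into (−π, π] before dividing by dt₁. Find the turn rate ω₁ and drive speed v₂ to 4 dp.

ω₁ = -0.0443, v₂ = 1.6008

heading to target = atan2(0−2.5, 0.5−-1.5) = -0.8961
Δθ = wrap(-0.8961 − -0.7854) = -0.1107; ω₁ = Δθ/dt₁ = -0.0443
distance = √((0.5−-1.5)² + (0−2.5)²) = 3.2016; v₂ = distance/dt₂ = 1.6008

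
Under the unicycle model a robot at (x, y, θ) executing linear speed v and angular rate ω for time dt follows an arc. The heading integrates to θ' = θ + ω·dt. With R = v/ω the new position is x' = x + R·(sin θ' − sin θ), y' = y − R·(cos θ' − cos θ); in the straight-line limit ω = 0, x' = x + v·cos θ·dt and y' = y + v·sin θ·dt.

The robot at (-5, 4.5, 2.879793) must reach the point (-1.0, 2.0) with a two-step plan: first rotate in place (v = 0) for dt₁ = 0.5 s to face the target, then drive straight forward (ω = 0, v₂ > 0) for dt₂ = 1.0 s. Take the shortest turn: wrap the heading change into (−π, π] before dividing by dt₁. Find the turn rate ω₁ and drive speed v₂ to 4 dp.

heading to target = atan2(2−4.5, -1−-5) = -0.5586
Δθ = wrap(-0.5586 − 2.8798) = 2.8448; ω₁ = Δθ/dt₁ = 5.6896
distance = √((-1−-5)² + (2−4.5)²) = 4.7170; v₂ = distance/dt₂ = 4.7170

ω₁ = 5.6896, v₂ = 4.7170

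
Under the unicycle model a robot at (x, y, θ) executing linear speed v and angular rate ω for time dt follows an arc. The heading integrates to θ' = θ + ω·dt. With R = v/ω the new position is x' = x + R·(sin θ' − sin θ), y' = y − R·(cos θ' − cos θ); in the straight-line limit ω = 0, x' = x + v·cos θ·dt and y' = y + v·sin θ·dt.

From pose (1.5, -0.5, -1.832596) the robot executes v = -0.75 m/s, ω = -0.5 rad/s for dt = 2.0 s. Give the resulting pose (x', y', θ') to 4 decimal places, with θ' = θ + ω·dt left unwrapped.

(2.4927, 0.5407, -2.8326)

θ' = -1.8326 + -0.5·2.0 = -2.8326
R = v/ω = -0.75/-0.5 = 1.5000
x' = 1.5 + 1.5000·(sin -2.8326 − sin -1.8326) = 2.4927
y' = -0.5 − 1.5000·(cos -2.8326 − cos -1.8326) = 0.5407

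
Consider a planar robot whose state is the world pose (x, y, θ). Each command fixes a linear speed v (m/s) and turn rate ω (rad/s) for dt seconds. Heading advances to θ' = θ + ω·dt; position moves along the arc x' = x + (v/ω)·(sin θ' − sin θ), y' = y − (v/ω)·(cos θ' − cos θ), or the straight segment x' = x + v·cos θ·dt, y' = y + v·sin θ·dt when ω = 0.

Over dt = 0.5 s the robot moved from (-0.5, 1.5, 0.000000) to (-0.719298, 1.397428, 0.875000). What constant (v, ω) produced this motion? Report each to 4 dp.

v = -0.5000, ω = 1.7500

Δθ = 0.875000 − 0.000000 = 0.875000
ω = Δθ/dt = 0.875000/0.5 = 1.7500
R = Δx/(sin θ' − sin θ) = -0.2857
v = R·ω = -0.2857·1.7500 = -0.5000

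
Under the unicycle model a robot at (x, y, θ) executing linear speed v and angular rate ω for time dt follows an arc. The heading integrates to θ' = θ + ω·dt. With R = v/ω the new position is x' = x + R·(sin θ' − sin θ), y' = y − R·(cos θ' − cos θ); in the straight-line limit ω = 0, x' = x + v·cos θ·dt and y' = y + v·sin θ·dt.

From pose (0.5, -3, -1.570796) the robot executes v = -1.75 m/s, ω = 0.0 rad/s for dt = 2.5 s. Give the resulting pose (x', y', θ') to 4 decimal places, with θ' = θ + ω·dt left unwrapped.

(0.5000, 1.3750, -1.5708)

θ' = -1.5708 + 0.0·2.5 = -1.5708
ω = 0 → straight: x' = 0.5 + -1.75·cos(-1.5708)·2.5 = 0.5000
y' = -3 + -1.75·sin(-1.5708)·2.5 = 1.3750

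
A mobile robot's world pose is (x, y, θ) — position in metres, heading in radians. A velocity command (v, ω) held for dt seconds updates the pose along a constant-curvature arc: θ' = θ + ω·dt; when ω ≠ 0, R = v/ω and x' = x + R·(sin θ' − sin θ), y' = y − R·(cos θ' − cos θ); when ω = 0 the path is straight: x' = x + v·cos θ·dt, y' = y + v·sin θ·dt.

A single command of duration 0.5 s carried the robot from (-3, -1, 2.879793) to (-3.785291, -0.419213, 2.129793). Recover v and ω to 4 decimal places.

Δθ = 2.129793 − 2.879793 = -0.750000
ω = Δθ/dt = -0.750000/0.5 = -1.5000
R = Δx/(sin θ' − sin θ) = -1.3333
v = R·ω = -1.3333·-1.5000 = 2.0000

v = 2.0000, ω = -1.5000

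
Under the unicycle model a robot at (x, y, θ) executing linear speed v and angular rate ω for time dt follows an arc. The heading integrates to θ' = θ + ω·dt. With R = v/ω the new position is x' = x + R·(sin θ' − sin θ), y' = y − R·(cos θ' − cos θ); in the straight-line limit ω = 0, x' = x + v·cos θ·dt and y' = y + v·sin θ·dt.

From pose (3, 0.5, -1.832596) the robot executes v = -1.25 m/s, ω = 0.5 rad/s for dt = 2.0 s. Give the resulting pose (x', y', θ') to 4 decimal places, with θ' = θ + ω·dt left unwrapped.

(2.4344, 2.8294, -0.8326)

θ' = -1.8326 + 0.5·2.0 = -0.8326
R = v/ω = -1.25/0.5 = -2.5000
x' = 3 + -2.5000·(sin -0.8326 − sin -1.8326) = 2.4344
y' = 0.5 − -2.5000·(cos -0.8326 − cos -1.8326) = 2.8294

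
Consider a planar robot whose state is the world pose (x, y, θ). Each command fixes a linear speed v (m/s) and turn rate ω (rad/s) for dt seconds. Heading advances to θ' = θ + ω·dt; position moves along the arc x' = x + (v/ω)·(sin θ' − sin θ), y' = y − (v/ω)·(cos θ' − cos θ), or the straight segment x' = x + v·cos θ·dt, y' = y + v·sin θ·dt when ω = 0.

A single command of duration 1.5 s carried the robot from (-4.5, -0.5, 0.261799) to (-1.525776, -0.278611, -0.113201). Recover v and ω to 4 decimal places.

v = 2.0000, ω = -0.2500

Δθ = -0.113201 − 0.261799 = -0.375000
ω = Δθ/dt = -0.375000/1.5 = -0.2500
R = Δx/(sin θ' − sin θ) = -8.0000
v = R·ω = -8.0000·-0.2500 = 2.0000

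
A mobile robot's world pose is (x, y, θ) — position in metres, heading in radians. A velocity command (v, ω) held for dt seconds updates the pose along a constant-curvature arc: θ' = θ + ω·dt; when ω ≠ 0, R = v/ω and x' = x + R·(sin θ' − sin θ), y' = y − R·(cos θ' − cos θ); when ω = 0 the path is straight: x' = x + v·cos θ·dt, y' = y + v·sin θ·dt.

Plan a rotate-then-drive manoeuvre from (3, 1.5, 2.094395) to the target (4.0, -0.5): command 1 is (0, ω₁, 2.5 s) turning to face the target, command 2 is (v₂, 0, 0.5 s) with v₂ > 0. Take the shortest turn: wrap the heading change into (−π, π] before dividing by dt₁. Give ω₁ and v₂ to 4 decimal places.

heading to target = atan2(-0.5−1.5, 4−3) = -1.1071
Δθ = wrap(-1.1071 − 2.0944) = 3.0816; ω₁ = Δθ/dt₁ = 1.2327
distance = √((4−3)² + (-0.5−1.5)²) = 2.2361; v₂ = distance/dt₂ = 4.4721

ω₁ = 1.2327, v₂ = 4.4721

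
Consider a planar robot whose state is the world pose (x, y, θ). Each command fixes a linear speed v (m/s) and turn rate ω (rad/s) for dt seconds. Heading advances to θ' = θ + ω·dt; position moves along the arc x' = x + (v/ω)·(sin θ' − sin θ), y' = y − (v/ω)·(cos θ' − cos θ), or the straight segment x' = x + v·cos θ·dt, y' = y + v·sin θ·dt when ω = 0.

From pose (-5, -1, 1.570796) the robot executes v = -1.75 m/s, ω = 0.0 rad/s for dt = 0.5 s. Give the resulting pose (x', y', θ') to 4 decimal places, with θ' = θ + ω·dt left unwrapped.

θ' = 1.5708 + 0.0·0.5 = 1.5708
ω = 0 → straight: x' = -5 + -1.75·cos(1.5708)·0.5 = -5.0000
y' = -1 + -1.75·sin(1.5708)·0.5 = -1.8750

(-5.0000, -1.8750, 1.5708)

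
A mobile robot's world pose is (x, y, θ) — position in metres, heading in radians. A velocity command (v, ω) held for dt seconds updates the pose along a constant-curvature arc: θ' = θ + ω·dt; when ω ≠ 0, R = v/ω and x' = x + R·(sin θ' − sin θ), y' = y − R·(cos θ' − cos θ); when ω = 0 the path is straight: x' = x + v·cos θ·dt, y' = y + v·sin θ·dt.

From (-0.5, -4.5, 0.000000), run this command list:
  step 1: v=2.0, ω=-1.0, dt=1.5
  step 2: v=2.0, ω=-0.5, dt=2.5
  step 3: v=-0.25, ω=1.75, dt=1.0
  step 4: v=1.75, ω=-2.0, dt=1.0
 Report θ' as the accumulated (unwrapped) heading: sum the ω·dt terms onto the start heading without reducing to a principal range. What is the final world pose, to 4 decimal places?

step 1: θ'=-1.5000 (R=-2.0000) → pose (1.4950, -6.3585, -1.5000)
step 2: θ'=-2.7500 (R=-4.0000) → pose (-0.9683, -10.3387, -2.7500)
step 3: θ'=-1.0000 (R=-0.1429) → pose (-0.9027, -10.1295, -1.0000)
step 4: θ'=-3.0000 (R=-0.8750) → pose (-1.5155, -11.4685, -3.0000)

(-1.5155, -11.4685, -3.0000)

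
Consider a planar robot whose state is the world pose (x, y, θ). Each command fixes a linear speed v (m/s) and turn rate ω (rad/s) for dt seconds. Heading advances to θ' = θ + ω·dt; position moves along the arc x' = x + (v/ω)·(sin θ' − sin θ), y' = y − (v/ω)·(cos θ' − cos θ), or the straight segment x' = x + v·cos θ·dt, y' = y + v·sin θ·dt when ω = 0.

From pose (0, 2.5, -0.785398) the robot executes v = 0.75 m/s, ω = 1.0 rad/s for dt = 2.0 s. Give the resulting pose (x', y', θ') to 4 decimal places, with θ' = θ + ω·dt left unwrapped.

(1.2333, 2.7688, 1.2146)

θ' = -0.7854 + 1.0·2.0 = 1.2146
R = v/ω = 0.75/1.0 = 0.7500
x' = 0 + 0.7500·(sin 1.2146 − sin -0.7854) = 1.2333
y' = 2.5 − 0.7500·(cos 1.2146 − cos -0.7854) = 2.7688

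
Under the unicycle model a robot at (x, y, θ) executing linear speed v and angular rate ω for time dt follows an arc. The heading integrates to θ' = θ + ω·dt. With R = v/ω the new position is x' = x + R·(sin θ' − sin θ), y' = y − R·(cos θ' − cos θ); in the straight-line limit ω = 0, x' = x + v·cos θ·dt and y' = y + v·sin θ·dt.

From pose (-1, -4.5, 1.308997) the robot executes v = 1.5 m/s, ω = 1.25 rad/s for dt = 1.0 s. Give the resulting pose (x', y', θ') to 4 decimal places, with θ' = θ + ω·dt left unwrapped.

θ' = 1.3090 + 1.25·1.0 = 2.5590
R = v/ω = 1.5/1.25 = 1.2000
x' = -1 + 1.2000·(sin 2.5590 − sin 1.3090) = -1.4989
y' = -4.5 − 1.2000·(cos 2.5590 − cos 1.3090) = -3.1874

(-1.4989, -3.1874, 2.5590)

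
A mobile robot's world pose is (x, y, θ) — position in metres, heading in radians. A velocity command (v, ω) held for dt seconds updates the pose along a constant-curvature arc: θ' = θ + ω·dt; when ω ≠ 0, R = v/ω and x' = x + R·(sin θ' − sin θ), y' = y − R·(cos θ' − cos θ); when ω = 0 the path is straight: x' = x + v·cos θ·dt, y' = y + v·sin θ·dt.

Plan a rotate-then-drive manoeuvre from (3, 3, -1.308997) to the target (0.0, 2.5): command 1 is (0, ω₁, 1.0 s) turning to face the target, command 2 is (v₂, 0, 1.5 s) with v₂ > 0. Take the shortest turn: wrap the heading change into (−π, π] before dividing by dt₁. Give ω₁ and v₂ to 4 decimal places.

heading to target = atan2(2.5−3, 0−3) = -2.9764
Δθ = wrap(-2.9764 − -1.3090) = -1.6674; ω₁ = Δθ/dt₁ = -1.6674
distance = √((0−3)² + (2.5−3)²) = 3.0414; v₂ = distance/dt₂ = 2.0276

ω₁ = -1.6674, v₂ = 2.0276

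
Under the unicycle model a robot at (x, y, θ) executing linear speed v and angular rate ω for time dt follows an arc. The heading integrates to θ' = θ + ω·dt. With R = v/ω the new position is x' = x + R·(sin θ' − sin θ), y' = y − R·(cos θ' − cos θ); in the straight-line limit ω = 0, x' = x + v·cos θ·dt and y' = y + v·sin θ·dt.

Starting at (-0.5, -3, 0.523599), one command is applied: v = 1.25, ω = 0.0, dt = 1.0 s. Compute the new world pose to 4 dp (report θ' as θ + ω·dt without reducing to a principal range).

(0.5825, -2.3750, 0.5236)

θ' = 0.5236 + 0.0·1.0 = 0.5236
ω = 0 → straight: x' = -0.5 + 1.25·cos(0.5236)·1.0 = 0.5825
y' = -3 + 1.25·sin(0.5236)·1.0 = -2.3750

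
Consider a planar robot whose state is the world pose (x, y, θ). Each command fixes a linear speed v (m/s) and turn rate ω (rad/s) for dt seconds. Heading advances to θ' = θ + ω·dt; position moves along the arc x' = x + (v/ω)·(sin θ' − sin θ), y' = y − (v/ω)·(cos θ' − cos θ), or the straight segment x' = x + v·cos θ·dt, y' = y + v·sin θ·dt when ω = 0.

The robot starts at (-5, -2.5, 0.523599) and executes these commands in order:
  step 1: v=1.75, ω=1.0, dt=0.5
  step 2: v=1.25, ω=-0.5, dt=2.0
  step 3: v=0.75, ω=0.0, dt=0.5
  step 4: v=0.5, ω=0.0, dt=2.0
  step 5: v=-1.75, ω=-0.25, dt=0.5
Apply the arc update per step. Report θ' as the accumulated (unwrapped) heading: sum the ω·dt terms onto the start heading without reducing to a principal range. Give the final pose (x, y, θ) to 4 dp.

step 1: θ'=1.0236 (R=1.7500) → pose (-4.3805, -1.8950, 1.0236)
step 2: θ'=0.0236 (R=-2.5000) → pose (-2.3046, -0.6964, 0.0236)
step 3: θ'=0.0236 (straight) → pose (-1.9297, -0.6876, 0.0236)
step 4: θ'=0.0236 (straight) → pose (-0.9299, -0.6640, 0.0236)
step 5: θ'=-0.1014 (R=7.0000) → pose (-1.8037, -0.6300, -0.1014)

(-1.8037, -0.6300, -0.1014)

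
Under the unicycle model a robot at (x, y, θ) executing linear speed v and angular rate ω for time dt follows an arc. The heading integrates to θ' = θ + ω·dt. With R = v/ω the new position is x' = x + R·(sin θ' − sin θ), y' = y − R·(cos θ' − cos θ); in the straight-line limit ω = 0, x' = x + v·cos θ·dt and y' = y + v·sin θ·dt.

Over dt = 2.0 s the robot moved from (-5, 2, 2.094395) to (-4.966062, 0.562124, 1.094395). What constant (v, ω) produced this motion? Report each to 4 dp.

Δθ = 1.094395 − 2.094395 = -1.000000
ω = Δθ/dt = -1.000000/2.0 = -0.5000
R = −Δy/(cos θ' − cos θ) = 1.5000
v = R·ω = 1.5000·-0.5000 = -0.7500

v = -0.7500, ω = -0.5000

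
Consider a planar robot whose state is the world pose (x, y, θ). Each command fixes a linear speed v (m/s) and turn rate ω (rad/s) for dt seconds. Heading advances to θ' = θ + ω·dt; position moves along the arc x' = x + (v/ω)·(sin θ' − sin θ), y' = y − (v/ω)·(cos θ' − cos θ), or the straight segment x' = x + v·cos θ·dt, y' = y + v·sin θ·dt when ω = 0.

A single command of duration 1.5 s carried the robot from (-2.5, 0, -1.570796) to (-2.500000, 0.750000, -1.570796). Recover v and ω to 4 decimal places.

Δθ = -1.570796 − -1.570796 = 0.000000
ω = Δθ/dt = 0.000000/1.5 = 0.0000
ω = 0 → v = (Δx·cos θ + Δy·sin θ)/dt = -0.5000

v = -0.5000, ω = 0.0000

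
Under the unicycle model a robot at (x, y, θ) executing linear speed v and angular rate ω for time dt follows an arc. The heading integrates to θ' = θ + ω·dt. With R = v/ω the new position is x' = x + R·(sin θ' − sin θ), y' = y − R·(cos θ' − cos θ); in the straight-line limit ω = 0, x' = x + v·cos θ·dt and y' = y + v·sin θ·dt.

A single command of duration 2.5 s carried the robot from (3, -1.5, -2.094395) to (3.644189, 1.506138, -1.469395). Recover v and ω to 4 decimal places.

Δθ = -1.469395 − -2.094395 = 0.625000
ω = Δθ/dt = 0.625000/2.5 = 0.2500
R = −Δy/(cos θ' − cos θ) = -5.0000
v = R·ω = -5.0000·0.2500 = -1.2500

v = -1.2500, ω = 0.2500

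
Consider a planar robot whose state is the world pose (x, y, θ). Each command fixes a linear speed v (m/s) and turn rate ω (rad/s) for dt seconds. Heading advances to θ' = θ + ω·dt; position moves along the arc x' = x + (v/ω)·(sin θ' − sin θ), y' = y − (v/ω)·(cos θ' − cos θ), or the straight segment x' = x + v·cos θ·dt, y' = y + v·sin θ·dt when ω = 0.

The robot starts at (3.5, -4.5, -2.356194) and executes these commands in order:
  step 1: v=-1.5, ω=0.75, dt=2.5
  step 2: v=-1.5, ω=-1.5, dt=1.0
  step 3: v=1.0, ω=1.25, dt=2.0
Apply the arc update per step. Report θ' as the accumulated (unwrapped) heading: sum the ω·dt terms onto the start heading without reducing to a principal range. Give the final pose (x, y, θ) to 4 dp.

step 1: θ'=-0.4812 (R=-2.0000) → pose (3.0115, -1.3129, -0.4812)
step 2: θ'=-1.9812 (R=1.0000) → pose (2.5573, -0.0275, -1.9812)
step 3: θ'=0.5188 (R=0.8000) → pose (3.6876, -1.0414, 0.5188)

(3.6876, -1.0414, 0.5188)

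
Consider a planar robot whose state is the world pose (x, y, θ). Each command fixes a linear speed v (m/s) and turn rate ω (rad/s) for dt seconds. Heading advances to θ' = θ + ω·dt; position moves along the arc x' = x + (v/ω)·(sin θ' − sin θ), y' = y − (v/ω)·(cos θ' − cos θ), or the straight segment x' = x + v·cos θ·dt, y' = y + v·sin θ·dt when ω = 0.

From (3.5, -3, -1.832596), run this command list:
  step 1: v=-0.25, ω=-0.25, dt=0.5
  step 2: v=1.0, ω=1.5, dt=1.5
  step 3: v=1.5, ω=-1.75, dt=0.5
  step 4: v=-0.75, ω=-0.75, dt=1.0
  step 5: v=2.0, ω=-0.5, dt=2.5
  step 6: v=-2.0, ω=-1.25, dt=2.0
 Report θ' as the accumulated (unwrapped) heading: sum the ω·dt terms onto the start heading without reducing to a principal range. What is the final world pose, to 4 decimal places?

(5.2209, -9.5477, -5.0826)

step 1: θ'=-1.9576 (R=1.0000) → pose (3.5398, -2.8816, -1.9576)
step 2: θ'=0.2924 (R=0.6667) → pose (4.3494, -3.7714, 0.2924)
step 3: θ'=-0.5826 (R=-0.8571) → pose (5.0681, -3.8765, -0.5826)
step 4: θ'=-1.3326 (R=1.0000) → pose (4.6465, -3.2774, -1.3326)
step 5: θ'=-2.5826 (R=-4.0000) → pose (2.8808, -7.6123, -2.5826)
step 6: θ'=-5.0826 (R=1.6000) → pose (5.2209, -9.5477, -5.0826)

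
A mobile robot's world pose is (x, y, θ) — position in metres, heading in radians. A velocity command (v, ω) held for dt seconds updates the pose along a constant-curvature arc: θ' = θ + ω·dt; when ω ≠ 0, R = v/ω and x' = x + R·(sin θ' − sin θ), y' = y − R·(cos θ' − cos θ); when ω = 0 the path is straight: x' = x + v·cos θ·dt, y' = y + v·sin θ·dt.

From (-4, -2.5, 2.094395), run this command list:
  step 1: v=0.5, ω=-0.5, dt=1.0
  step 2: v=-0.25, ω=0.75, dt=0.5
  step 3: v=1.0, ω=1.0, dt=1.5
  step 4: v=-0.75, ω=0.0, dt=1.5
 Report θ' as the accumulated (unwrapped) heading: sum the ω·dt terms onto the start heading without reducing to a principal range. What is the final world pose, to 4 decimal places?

(-4.2861, -1.2243, 3.4694)

step 1: θ'=1.5944 (R=-1.0000) → pose (-4.1337, -2.0236, 1.5944)
step 2: θ'=1.9694 (R=-0.3333) → pose (-4.1077, -2.1451, 1.9694)
step 3: θ'=3.4694 (R=1.0000) → pose (-5.3512, -1.5865, 3.4694)
step 4: θ'=3.4694 (straight) → pose (-4.2861, -1.2243, 3.4694)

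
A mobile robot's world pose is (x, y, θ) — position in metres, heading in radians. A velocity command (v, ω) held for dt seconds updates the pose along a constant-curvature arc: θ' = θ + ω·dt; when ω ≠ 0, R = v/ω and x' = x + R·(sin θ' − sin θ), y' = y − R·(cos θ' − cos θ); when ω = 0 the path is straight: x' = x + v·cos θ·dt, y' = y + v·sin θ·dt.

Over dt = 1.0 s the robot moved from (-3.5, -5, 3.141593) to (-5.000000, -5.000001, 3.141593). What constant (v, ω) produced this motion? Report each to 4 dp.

v = 1.5000, ω = 0.0000

Δθ = 3.141593 − 3.141593 = 0.000000
ω = Δθ/dt = 0.000000/1.0 = 0.0000
ω = 0 → v = (Δx·cos θ + Δy·sin θ)/dt = 1.5000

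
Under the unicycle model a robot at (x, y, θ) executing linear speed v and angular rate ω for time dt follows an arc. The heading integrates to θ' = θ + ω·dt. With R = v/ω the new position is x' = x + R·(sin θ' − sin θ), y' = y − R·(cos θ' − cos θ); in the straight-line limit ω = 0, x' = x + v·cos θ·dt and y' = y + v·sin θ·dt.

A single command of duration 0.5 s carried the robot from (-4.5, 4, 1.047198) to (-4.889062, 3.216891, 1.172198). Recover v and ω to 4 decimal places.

Δθ = 1.172198 − 1.047198 = 0.125000
ω = Δθ/dt = 0.125000/0.5 = 0.2500
R = −Δy/(cos θ' − cos θ) = -7.0000
v = R·ω = -7.0000·0.2500 = -1.7500

v = -1.7500, ω = 0.2500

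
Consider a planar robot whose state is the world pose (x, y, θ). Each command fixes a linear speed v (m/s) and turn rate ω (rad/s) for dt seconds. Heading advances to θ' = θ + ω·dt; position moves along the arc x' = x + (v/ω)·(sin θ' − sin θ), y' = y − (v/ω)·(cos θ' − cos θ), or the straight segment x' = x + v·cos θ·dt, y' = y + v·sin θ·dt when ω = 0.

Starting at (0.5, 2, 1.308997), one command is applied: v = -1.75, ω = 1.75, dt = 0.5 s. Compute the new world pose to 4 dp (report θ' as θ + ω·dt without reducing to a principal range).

θ' = 1.3090 + 1.75·0.5 = 2.1840
R = v/ω = -1.75/1.75 = -1.0000
x' = 0.5 + -1.0000·(sin 2.1840 − sin 1.3090) = 0.6481
y' = 2 − -1.0000·(cos 2.1840 − cos 1.3090) = 1.1657

(0.6481, 1.1657, 2.1840)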